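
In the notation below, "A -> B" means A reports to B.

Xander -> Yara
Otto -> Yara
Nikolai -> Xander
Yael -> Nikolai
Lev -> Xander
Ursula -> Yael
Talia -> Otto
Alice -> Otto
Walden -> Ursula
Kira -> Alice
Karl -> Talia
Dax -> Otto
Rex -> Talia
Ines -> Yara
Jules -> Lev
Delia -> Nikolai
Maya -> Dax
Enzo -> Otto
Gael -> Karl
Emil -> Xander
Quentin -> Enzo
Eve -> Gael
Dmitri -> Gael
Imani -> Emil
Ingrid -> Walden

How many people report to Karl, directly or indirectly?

Karl directly manages Gael. Under Gael: Dmitri, Eve (2). That's 3 in total.

3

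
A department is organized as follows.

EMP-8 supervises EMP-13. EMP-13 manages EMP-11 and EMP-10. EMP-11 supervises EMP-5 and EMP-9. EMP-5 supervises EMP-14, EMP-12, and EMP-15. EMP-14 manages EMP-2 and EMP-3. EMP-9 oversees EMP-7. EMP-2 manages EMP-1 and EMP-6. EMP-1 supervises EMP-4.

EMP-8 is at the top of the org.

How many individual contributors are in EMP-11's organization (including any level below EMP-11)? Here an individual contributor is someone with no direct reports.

6

The people in EMP-11's organization with no one reporting to them are EMP-7, EMP-15, EMP-12, EMP-3, EMP-6, EMP-4. That is 6.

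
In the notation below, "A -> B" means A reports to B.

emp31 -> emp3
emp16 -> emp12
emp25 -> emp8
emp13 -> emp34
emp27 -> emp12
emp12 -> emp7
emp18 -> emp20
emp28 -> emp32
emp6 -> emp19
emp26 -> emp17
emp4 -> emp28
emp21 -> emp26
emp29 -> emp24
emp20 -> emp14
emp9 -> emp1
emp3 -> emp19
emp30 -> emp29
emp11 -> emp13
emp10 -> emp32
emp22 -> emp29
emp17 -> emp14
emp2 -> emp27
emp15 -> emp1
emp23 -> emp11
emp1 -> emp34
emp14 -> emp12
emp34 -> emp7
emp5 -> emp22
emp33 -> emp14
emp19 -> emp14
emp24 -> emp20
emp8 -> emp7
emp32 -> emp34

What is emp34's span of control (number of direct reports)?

3

emp34 directly manages emp13, emp1, emp32. That is 3 direct reports.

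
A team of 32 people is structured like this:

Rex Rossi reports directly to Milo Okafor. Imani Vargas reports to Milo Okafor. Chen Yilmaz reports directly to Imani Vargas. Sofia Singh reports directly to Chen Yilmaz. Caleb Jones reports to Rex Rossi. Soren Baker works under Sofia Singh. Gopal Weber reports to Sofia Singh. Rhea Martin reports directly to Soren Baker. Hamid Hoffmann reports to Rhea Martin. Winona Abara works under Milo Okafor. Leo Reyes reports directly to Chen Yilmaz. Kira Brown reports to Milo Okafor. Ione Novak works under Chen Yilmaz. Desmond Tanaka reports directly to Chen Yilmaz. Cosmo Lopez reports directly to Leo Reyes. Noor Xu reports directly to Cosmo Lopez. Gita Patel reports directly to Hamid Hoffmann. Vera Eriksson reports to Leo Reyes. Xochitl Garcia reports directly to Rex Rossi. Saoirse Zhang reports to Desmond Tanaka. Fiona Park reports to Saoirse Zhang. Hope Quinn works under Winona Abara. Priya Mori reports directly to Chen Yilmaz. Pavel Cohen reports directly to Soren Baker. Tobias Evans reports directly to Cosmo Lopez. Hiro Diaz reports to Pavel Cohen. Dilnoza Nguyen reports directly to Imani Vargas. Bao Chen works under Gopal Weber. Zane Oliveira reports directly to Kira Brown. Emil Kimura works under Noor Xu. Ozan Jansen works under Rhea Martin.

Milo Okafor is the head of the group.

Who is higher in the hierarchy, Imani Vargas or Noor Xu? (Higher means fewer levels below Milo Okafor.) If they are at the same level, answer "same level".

Imani Vargas is 1 level below Milo Okafor; Noor Xu is 5. Imani Vargas is higher.

Imani Vargas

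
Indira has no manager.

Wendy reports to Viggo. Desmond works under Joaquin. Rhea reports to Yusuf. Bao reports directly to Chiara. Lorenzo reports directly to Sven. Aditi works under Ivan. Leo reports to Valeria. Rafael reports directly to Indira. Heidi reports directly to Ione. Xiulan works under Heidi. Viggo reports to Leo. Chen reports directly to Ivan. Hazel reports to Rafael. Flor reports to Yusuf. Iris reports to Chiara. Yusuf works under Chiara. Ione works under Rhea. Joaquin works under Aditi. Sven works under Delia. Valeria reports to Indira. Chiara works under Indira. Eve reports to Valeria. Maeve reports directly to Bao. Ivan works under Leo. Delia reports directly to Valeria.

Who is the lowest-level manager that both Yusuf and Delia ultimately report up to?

Yusuf's chain of managers is Chiara, Indira. Delia's chain of managers is Valeria, Indira. The first manager that appears in both chains is Indira.

Indira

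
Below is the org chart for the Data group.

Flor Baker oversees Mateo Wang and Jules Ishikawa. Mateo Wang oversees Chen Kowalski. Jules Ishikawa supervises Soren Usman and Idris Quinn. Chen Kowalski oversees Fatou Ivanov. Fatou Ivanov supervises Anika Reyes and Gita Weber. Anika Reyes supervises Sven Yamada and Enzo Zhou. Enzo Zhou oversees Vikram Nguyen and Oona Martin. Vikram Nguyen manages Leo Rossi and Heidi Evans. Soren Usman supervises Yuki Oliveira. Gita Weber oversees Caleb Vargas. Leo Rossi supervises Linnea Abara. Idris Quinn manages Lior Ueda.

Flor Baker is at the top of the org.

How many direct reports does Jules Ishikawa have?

Jules Ishikawa directly manages Soren Usman, Idris Quinn. That is 2 direct reports.

2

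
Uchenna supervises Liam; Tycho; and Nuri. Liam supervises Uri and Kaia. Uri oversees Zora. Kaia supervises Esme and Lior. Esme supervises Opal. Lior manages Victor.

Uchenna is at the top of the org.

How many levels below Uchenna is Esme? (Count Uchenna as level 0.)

Chain from Esme up to Uchenna: Esme → Kaia → Liam → Uchenna. That is 3 steps up, so Esme is 3 levels below Uchenna.

3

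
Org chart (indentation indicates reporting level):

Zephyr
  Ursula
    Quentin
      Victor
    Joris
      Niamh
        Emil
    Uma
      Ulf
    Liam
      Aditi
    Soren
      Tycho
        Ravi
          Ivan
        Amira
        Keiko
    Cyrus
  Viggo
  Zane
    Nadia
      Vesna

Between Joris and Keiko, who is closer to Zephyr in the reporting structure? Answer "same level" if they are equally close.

Joris

Joris is 2 levels below Zephyr; Keiko is 4. Joris is higher.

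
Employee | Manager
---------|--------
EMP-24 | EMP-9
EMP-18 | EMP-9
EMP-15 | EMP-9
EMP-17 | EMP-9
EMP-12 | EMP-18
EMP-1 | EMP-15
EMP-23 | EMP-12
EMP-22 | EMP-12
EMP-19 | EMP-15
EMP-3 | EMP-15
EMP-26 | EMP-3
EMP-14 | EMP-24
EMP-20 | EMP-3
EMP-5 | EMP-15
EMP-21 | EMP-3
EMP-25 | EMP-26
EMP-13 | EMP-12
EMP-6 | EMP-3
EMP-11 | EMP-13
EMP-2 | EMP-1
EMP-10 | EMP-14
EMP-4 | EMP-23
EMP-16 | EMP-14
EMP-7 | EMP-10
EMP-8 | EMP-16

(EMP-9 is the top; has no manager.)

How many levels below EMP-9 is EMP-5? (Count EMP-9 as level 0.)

Chain from EMP-5 up to EMP-9: EMP-5 → EMP-15 → EMP-9. That is 2 steps up, so EMP-5 is 2 levels below EMP-9.

2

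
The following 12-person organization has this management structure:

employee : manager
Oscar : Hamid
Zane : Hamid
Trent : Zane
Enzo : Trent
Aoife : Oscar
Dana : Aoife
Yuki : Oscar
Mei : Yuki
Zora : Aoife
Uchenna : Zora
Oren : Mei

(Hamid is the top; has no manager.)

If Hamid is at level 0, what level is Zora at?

3

Chain from Zora up to Hamid: Zora → Aoife → Oscar → Hamid. That is 3 steps up, so Zora is 3 levels below Hamid.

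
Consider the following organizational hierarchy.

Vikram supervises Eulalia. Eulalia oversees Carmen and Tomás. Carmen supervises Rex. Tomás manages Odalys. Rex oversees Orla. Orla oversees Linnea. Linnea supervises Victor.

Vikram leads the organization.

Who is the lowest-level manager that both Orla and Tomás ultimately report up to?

Orla's chain of managers is Rex, Carmen, Eulalia, Vikram. Tomás's chain of managers is Eulalia, Vikram. The first manager that appears in both chains is Eulalia.

Eulalia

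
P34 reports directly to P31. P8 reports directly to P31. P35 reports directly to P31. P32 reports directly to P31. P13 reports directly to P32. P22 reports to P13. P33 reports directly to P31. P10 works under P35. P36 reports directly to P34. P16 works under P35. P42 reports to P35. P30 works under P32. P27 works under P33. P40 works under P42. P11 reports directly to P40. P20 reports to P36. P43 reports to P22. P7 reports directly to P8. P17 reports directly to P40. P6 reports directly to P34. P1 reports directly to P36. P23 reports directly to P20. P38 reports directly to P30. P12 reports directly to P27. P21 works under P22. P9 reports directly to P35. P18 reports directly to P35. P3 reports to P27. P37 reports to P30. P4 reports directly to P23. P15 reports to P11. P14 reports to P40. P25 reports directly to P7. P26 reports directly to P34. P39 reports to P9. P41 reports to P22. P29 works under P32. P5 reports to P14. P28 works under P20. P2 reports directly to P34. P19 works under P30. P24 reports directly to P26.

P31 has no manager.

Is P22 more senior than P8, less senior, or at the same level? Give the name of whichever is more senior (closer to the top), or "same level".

P22 is 3 levels below P31; P8 is 1. P8 is higher.

P8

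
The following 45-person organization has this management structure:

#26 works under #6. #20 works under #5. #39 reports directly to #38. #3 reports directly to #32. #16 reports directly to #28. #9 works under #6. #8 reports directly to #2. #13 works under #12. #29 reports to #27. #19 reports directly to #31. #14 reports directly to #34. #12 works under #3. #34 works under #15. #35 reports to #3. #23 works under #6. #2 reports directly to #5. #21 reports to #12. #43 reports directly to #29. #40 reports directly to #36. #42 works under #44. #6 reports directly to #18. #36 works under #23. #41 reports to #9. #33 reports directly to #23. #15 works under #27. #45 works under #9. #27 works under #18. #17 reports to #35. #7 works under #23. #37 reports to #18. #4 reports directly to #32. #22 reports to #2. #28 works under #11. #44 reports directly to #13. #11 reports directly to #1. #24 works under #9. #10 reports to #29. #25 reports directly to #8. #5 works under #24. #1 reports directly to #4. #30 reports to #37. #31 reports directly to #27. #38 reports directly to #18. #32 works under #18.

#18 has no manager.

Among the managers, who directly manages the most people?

Direct-report counts: #18 has 5; #37 has 1; #27 has 3; #15 has 1; #34 has 1; #29 has 2; #31 has 1; #38 has 1; #6 has 3; #9 has 3; #24 has 1; #5 has 2; #2 has 2; #8 has 1; #23 has 3; #36 has 1; #32 has 2; #4 has 1; #1 has 1; #11 has 1; #28 has 1; #3 has 2; #35 has 1; #12 has 2; #13 has 1; #44 has 1. The largest is 5, held by #18.

#18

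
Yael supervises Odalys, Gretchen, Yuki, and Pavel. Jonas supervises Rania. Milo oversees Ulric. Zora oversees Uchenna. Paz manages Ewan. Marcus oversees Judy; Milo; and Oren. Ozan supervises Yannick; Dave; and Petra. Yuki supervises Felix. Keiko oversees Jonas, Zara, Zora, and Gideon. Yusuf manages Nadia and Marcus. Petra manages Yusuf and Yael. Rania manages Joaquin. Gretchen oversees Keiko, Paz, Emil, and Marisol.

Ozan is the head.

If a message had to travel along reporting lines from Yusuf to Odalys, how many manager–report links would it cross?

Yusuf is 1 level below Petra, and Odalys is 2 levels below Petra (their lowest common manager). The shortest path runs up from Yusuf to Petra and back down to Odalys: 1 + 2 = 3 links.

3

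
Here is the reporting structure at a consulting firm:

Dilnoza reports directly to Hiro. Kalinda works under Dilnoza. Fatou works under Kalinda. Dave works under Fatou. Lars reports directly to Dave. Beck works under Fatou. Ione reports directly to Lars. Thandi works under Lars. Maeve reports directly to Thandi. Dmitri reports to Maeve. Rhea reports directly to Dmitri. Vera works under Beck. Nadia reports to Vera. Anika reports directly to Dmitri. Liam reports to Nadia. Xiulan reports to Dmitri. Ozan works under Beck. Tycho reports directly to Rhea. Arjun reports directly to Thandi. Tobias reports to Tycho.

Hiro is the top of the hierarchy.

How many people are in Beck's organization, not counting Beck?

Beck directly manages Vera, Ozan. Under Vera: Nadia, Liam (2). Ozan has no reports. So Beck's organization is 2 direct reports plus everyone under them: 3 + 1 = 4.

4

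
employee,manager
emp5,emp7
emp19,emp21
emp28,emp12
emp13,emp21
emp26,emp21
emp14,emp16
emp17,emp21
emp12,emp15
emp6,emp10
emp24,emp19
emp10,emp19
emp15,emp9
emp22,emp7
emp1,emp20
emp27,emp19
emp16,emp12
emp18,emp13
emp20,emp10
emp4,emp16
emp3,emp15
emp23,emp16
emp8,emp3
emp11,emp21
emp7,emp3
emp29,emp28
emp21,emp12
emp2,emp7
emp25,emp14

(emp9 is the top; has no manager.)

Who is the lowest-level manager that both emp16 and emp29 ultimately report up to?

emp12

emp16's chain of managers is emp12, emp15, emp9. emp29's chain of managers is emp28, emp12, emp15, emp9. The first manager that appears in both chains is emp12.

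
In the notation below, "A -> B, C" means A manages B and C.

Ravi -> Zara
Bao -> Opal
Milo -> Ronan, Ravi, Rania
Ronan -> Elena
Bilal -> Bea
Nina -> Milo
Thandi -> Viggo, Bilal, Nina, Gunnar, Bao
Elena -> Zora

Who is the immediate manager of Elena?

Ronan

Elena reports directly to Ronan.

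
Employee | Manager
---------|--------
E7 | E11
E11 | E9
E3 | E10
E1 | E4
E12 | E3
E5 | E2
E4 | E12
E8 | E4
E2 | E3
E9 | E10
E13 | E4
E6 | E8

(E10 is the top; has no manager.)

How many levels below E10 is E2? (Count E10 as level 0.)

2

Chain from E2 up to E10: E2 → E3 → E10. That is 2 steps up, so E2 is 2 levels below E10.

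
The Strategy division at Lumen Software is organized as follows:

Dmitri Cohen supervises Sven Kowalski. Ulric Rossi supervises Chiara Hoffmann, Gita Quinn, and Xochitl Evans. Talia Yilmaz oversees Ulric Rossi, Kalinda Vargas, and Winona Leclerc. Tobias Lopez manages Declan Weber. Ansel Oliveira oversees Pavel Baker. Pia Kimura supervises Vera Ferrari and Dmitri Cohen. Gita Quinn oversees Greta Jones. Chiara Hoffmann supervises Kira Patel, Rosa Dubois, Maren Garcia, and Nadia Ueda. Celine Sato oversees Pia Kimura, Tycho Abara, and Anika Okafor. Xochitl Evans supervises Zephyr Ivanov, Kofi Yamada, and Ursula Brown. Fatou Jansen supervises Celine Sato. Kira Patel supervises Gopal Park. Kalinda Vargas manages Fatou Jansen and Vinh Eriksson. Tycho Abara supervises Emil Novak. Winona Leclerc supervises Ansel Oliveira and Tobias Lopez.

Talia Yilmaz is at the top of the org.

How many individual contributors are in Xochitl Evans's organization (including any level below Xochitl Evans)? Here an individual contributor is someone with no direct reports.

3

The people in Xochitl Evans's organization with no one reporting to them are Ursula Brown, Kofi Yamada, Zephyr Ivanov. That is 3.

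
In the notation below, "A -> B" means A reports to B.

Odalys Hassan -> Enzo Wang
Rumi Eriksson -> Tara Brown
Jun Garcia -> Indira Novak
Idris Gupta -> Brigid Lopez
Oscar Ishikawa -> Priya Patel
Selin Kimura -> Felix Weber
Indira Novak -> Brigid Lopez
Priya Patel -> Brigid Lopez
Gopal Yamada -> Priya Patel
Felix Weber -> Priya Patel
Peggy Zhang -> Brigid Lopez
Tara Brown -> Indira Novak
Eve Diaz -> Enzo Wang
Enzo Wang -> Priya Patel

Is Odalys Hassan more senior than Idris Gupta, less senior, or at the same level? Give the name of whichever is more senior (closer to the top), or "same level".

Odalys Hassan is 3 levels below Brigid Lopez; Idris Gupta is 1. Idris Gupta is higher.

Idris Gupta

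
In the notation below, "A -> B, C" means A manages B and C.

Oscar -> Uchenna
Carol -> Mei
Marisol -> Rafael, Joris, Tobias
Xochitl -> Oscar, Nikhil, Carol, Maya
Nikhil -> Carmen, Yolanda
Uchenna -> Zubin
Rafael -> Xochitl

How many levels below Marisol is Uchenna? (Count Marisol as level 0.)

Chain from Uchenna up to Marisol: Uchenna → Oscar → Xochitl → Rafael → Marisol. That is 4 steps up, so Uchenna is 4 levels below Marisol.

4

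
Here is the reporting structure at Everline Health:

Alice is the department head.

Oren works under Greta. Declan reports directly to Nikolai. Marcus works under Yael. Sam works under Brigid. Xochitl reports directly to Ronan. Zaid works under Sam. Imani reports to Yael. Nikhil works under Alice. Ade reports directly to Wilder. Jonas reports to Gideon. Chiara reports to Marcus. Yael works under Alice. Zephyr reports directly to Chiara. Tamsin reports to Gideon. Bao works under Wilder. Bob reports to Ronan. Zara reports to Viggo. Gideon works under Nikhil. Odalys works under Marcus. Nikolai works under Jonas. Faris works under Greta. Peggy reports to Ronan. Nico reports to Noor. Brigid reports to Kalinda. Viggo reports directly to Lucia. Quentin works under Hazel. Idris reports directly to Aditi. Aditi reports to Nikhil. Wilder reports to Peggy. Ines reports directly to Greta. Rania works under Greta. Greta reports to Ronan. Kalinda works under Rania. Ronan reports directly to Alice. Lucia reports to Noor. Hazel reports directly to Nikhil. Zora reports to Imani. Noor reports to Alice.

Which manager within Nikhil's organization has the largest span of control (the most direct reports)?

Direct-report counts within Nikhil's organization: Nikhil has 3; Aditi has 1; Hazel has 1; Gideon has 2; Jonas has 1; Nikolai has 1. The largest is 3, held by Nikhil.

Nikhil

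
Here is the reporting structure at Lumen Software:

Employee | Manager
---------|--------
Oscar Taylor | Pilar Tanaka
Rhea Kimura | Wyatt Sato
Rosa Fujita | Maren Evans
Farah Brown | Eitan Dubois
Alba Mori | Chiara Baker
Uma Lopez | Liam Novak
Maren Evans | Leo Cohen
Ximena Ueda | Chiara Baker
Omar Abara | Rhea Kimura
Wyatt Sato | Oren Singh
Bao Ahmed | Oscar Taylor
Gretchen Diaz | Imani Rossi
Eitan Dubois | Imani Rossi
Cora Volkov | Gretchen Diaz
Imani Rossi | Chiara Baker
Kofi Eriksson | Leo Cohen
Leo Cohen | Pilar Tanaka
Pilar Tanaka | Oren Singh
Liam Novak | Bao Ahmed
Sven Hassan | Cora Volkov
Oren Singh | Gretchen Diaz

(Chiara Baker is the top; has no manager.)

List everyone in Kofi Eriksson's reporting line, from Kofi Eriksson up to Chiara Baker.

Kofi Eriksson -> Leo Cohen -> Pilar Tanaka -> Oren Singh -> Gretchen Diaz -> Imani Rossi -> Chiara Baker

Kofi Eriksson reports to Leo Cohen. Leo Cohen reports to Pilar Tanaka. Pilar Tanaka reports to Oren Singh. Oren Singh reports to Gretchen Diaz. Gretchen Diaz reports to Imani Rossi. Imani Rossi reports to Chiara Baker. Chiara Baker is at the top.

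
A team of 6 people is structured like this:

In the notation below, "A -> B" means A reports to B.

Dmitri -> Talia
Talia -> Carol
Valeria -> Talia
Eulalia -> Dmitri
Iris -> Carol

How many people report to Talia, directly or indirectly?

Talia directly manages Dmitri, Valeria. Under Dmitri: Eulalia (1). Valeria has no reports. So Talia's organization is 2 direct reports plus everyone under them: 2 + 1 = 3.

3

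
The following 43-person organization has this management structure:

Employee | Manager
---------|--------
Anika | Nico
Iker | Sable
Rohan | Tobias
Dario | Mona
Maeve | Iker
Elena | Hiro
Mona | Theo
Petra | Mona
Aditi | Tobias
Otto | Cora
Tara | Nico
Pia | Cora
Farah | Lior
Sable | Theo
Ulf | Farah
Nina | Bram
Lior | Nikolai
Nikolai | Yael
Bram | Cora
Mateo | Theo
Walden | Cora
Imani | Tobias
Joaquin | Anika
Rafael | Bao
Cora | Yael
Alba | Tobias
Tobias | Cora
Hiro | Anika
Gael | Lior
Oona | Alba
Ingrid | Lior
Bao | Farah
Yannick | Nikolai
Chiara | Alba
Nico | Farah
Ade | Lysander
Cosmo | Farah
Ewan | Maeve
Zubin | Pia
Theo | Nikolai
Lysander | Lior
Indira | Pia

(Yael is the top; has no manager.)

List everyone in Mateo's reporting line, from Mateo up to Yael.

Mateo -> Theo -> Nikolai -> Yael

Mateo reports to Theo. Theo reports to Nikolai. Nikolai reports to Yael. Yael is at the top.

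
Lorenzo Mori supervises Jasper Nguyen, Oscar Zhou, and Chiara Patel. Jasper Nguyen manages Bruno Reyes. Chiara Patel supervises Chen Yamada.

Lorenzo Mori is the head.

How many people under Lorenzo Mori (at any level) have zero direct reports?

The people in Lorenzo Mori's organization with no one reporting to them are Oscar Zhou, Chen Yamada, Bruno Reyes. That is 3.

3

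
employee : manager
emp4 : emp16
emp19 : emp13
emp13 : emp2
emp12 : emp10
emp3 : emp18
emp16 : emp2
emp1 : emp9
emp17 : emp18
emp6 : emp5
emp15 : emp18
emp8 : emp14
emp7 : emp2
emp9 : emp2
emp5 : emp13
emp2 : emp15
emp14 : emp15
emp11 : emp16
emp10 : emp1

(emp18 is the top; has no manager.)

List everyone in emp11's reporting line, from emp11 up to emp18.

emp11 -> emp16 -> emp2 -> emp15 -> emp18

emp11 reports to emp16. emp16 reports to emp2. emp2 reports to emp15. emp15 reports to emp18. emp18 is at the top.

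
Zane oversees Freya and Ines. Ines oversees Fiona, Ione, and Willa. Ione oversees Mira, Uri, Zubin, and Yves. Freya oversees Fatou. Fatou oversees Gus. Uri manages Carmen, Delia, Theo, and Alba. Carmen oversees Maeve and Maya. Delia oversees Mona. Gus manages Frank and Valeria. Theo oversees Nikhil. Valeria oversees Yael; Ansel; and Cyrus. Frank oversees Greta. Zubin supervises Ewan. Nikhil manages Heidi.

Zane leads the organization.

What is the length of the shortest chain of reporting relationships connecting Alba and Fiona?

4

Alba is 3 levels below Ines, and Fiona is 1 level below Ines (their lowest common manager). The shortest path runs up from Alba to Ines and back down to Fiona: 3 + 1 = 4 links.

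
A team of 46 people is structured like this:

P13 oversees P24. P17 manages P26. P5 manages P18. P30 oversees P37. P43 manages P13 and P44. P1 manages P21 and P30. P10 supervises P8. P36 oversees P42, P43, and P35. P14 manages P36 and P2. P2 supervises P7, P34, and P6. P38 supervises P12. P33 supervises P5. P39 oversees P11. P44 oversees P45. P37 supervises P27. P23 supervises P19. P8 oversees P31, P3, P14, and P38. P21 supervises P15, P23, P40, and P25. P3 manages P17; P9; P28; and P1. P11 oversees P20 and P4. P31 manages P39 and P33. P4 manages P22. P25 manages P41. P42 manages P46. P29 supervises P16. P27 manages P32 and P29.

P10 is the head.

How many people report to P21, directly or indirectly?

6

P21 directly manages P25, P23, P15, P40. Under P25: P41 (1). Under P23: P19 (1). P15 has no reports. P40 has no reports. So P21's organization is 4 direct reports plus everyone under them: 2 + 2 + 1 + 1 = 6.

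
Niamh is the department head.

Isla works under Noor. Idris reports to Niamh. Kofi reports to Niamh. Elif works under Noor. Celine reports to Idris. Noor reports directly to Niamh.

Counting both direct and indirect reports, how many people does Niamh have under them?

6

Niamh directly manages Idris, Kofi, Noor. Under Idris: Celine (1). Kofi has no reports. Under Noor: Isla, Elif (2). So Niamh's organization is 3 direct reports plus everyone under them: 2 + 1 + 3 = 6.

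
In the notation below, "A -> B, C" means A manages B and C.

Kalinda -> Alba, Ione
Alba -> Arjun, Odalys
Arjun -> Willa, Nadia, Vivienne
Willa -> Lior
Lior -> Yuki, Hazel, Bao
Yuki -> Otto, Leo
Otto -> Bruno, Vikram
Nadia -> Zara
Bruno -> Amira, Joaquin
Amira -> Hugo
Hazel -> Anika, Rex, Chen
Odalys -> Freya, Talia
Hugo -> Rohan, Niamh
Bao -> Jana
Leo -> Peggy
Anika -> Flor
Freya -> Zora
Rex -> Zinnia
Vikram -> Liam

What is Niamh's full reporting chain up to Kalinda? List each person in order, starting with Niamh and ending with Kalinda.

Niamh reports to Hugo. Hugo reports to Amira. Amira reports to Bruno. Bruno reports to Otto. Otto reports to Yuki. Yuki reports to Lior. Lior reports to Willa. Willa reports to Arjun. Arjun reports to Alba. Alba reports to Kalinda. Kalinda is at the top.

Niamh -> Hugo -> Amira -> Bruno -> Otto -> Yuki -> Lior -> Willa -> Arjun -> Alba -> Kalinda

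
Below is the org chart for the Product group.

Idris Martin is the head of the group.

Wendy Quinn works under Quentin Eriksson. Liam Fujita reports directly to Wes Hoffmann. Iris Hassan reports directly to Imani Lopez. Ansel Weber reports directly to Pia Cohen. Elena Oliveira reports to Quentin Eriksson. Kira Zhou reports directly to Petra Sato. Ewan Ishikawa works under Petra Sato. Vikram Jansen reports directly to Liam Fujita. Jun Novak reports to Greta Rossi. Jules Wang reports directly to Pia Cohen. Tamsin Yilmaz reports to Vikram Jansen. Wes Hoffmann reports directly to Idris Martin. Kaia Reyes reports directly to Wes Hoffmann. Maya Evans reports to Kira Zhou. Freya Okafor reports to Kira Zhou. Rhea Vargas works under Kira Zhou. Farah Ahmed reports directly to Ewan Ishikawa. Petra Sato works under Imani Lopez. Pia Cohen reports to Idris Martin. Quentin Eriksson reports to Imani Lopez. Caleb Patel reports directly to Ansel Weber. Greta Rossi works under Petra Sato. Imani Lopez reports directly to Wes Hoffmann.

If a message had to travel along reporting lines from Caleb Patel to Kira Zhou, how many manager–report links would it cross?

Caleb Patel is 3 levels below Idris Martin, and Kira Zhou is 4 levels below Idris Martin (their lowest common manager). The shortest path runs up from Caleb Patel to Idris Martin and back down to Kira Zhou: 3 + 4 = 7 links.

7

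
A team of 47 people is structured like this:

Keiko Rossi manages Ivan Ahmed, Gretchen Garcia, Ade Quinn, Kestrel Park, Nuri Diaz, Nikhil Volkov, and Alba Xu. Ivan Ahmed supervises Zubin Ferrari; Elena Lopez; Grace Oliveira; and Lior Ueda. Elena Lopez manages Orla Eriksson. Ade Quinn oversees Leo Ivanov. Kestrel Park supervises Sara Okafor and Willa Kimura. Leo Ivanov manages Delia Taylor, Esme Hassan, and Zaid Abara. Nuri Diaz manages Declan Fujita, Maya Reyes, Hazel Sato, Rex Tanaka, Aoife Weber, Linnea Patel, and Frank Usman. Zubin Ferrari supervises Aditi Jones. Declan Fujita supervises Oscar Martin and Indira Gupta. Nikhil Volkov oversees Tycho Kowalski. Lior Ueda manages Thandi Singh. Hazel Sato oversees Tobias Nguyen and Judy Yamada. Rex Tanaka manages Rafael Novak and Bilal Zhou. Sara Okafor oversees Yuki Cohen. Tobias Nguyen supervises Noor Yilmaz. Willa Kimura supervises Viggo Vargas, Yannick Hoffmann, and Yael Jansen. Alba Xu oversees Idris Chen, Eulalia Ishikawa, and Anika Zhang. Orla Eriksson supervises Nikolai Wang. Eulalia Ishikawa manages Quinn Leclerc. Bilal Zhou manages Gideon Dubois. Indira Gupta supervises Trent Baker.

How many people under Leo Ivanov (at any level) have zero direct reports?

The people in Leo Ivanov's organization with no one reporting to them are Zaid Abara, Esme Hassan, Delia Taylor. That is 3.

3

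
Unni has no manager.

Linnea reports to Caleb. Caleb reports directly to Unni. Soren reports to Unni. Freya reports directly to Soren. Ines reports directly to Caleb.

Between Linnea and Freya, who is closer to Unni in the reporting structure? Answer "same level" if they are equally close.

same level

Both Linnea and Freya are 2 levels below Unni.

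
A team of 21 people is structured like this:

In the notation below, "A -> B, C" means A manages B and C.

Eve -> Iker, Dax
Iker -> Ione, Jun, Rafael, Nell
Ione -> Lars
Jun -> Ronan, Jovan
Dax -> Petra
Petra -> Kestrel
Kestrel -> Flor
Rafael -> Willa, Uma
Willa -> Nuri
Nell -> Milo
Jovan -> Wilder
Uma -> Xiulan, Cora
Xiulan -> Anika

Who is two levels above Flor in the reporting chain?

Flor reports to Kestrel, and Kestrel reports to Petra. So Flor's skip-level manager is Petra.

Petra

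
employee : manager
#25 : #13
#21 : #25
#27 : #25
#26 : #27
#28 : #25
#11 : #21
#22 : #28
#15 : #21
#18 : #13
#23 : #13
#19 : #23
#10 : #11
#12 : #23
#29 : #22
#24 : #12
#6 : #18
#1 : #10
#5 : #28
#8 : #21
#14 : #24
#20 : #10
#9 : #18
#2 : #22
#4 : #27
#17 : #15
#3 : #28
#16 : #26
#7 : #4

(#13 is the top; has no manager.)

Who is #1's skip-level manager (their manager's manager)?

#1 reports to #10, and #10 reports to #11. So #1's skip-level manager is #11.

#11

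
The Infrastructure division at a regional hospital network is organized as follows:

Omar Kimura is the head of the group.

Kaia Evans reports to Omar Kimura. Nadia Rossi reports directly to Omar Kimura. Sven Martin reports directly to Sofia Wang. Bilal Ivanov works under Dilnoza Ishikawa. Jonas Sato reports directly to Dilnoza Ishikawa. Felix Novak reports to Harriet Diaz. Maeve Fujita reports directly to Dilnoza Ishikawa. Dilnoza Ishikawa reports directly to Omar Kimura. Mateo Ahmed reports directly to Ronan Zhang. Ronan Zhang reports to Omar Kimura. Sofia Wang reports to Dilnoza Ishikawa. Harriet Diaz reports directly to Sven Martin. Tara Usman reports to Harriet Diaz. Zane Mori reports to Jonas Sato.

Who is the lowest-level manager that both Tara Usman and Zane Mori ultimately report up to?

Dilnoza Ishikawa

Tara Usman's chain of managers is Harriet Diaz, Sven Martin, Sofia Wang, Dilnoza Ishikawa, Omar Kimura. Zane Mori's chain of managers is Jonas Sato, Dilnoza Ishikawa, Omar Kimura. The first manager that appears in both chains is Dilnoza Ishikawa.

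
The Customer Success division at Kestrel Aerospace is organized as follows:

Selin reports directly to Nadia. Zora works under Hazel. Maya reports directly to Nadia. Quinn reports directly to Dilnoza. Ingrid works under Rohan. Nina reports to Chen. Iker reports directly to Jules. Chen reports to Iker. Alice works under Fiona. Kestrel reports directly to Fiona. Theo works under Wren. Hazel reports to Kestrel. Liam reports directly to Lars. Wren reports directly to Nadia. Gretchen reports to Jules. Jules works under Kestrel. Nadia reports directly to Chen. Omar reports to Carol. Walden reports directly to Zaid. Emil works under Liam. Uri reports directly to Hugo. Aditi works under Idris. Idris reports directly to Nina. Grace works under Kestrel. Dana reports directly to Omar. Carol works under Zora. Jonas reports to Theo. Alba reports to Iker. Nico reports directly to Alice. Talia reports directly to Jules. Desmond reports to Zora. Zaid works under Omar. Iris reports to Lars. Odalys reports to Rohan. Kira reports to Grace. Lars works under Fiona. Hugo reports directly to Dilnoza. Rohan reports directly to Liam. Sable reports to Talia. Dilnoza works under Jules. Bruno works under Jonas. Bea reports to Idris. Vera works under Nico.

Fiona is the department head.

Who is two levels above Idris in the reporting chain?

Chen

Idris reports to Nina, and Nina reports to Chen. So Idris's skip-level manager is Chen.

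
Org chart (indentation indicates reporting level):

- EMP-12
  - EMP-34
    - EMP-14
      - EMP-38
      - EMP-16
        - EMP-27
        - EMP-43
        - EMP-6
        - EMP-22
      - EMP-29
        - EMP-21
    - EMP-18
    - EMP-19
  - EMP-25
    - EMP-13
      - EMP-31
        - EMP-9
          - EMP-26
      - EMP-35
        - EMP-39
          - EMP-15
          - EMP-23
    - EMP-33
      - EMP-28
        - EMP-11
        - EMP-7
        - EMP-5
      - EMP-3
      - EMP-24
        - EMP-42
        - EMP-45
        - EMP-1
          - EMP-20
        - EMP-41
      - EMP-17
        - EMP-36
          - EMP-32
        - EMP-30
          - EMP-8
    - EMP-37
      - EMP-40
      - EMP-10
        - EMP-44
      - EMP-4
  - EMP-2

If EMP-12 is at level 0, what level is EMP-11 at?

Chain from EMP-11 up to EMP-12: EMP-11 → EMP-28 → EMP-33 → EMP-25 → EMP-12. That is 4 steps up, so EMP-11 is 4 levels below EMP-12.

4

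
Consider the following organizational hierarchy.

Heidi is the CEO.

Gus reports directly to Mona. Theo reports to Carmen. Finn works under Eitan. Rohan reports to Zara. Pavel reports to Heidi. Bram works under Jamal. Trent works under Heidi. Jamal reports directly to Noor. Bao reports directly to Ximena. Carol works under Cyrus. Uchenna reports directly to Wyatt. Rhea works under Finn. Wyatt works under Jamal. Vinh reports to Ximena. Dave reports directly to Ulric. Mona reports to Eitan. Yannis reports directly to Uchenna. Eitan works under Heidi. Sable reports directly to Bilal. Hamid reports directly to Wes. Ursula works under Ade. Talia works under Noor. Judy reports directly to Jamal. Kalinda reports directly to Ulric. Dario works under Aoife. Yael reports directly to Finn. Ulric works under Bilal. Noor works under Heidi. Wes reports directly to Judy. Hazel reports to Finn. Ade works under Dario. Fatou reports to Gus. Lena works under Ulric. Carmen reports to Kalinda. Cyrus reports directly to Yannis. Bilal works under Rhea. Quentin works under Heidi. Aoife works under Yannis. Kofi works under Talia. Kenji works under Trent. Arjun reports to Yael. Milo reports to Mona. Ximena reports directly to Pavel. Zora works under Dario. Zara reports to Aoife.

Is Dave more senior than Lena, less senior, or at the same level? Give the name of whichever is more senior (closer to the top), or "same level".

Both Dave and Lena are 6 levels below Heidi.

same level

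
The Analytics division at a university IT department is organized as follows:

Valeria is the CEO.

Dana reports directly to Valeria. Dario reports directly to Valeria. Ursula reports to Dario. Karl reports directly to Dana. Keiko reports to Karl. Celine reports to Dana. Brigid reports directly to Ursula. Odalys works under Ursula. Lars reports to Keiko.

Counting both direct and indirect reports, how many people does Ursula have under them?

2

Ursula directly manages Brigid, Odalys. Brigid has no reports. Odalys has no reports. So Ursula's organization is 2 direct reports plus everyone under them: 1 + 1 = 2.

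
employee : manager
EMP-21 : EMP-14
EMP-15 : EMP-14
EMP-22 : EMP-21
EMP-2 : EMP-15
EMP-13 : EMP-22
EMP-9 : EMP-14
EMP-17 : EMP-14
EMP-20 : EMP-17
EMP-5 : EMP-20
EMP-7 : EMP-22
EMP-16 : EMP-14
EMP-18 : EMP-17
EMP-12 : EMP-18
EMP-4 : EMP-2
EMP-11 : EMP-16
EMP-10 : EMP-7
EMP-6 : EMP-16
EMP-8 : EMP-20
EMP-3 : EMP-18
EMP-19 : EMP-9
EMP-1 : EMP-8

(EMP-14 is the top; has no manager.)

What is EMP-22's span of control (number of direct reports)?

2

EMP-22 directly manages EMP-13, EMP-7. That is 2 direct reports.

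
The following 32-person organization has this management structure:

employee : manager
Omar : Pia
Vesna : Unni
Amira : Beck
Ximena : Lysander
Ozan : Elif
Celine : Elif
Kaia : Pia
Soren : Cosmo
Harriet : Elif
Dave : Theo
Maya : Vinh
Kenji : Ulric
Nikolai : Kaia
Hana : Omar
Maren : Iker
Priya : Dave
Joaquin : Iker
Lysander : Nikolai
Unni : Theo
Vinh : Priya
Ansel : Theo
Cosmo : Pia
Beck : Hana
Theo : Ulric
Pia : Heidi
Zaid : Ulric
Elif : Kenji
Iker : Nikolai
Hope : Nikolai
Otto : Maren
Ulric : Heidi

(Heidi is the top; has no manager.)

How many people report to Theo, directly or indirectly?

Theo directly manages Dave, Unni, Ansel. Under Dave: Priya, Vinh, Maya (3). Under Unni: Vesna (1). Ansel has no reports. So Theo's organization is 3 direct reports plus everyone under them: 4 + 2 + 1 = 7.

7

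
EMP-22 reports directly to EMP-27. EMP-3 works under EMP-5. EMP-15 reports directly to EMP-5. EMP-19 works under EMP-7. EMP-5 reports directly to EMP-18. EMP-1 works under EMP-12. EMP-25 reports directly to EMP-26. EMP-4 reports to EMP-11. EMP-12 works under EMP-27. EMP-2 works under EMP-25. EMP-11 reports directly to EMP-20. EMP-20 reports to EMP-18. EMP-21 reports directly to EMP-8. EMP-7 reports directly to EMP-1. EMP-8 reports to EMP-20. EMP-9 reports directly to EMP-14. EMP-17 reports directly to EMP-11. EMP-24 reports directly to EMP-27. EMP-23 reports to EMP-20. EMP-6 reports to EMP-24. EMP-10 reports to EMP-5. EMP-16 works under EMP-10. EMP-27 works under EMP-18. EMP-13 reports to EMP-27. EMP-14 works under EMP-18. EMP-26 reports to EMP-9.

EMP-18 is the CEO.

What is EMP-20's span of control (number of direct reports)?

EMP-20 directly manages EMP-11, EMP-23, EMP-8. That is 3 direct reports.

3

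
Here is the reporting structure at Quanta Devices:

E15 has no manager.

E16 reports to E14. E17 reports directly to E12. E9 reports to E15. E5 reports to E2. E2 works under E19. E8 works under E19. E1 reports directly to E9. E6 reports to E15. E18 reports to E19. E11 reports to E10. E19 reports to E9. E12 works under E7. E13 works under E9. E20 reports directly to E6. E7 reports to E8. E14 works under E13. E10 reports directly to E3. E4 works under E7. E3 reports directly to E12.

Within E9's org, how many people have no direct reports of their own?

7

The people in E9's organization with no one reporting to them are E16, E1, E5, E18, E4, E17, E11. That is 7.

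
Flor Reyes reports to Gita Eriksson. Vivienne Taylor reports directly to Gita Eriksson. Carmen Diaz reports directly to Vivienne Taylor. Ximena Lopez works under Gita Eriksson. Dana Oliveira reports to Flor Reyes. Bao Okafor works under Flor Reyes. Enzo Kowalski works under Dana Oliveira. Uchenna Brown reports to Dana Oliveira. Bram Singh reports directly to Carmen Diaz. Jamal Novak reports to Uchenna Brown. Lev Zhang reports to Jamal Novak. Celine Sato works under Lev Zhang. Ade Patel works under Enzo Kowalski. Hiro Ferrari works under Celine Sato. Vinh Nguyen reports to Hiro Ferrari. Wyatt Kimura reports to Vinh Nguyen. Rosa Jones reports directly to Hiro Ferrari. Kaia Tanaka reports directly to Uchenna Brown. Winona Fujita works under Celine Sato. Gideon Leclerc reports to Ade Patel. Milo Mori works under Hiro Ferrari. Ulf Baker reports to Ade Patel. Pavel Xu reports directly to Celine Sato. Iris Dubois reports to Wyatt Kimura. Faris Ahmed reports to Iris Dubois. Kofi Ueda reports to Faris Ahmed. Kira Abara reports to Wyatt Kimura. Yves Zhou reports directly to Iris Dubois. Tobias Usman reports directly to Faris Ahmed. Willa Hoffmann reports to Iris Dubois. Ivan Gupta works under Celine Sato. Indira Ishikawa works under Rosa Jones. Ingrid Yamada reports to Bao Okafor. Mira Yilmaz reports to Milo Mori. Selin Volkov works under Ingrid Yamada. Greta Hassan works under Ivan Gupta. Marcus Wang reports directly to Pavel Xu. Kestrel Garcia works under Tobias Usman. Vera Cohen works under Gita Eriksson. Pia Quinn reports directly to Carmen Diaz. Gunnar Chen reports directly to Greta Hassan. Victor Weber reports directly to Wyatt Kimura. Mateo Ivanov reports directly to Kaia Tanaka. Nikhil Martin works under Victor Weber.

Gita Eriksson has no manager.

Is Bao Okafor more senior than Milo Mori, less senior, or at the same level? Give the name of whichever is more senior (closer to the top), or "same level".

Bao Okafor

Bao Okafor is 2 levels below Gita Eriksson; Milo Mori is 8. Bao Okafor is higher.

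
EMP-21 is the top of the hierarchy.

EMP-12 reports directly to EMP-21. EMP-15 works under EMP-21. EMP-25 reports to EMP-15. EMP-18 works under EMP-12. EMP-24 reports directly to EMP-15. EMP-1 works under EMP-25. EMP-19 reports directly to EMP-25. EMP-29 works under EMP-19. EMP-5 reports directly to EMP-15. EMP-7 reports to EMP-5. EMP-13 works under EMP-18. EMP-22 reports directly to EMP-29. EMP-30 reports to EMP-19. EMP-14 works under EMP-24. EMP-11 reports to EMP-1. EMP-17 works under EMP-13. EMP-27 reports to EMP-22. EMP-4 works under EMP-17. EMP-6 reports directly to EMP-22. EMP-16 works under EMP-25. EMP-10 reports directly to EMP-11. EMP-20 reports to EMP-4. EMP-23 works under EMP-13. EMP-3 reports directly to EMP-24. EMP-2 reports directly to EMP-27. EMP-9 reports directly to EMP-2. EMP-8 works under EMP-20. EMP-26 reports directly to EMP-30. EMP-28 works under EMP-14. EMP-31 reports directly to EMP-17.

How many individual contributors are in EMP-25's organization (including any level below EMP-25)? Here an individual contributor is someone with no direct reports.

The people in EMP-25's organization with no one reporting to them are EMP-16, EMP-26, EMP-6, EMP-9, EMP-10. That is 5.

5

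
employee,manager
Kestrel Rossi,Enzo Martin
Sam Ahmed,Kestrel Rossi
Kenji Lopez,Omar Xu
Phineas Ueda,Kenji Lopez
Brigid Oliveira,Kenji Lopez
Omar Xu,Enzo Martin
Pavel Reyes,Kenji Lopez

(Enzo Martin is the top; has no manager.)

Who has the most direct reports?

Kenji Lopez

Direct-report counts: Enzo Martin has 2; Kestrel Rossi has 1; Omar Xu has 1; Kenji Lopez has 3. The largest is 3, held by Kenji Lopez.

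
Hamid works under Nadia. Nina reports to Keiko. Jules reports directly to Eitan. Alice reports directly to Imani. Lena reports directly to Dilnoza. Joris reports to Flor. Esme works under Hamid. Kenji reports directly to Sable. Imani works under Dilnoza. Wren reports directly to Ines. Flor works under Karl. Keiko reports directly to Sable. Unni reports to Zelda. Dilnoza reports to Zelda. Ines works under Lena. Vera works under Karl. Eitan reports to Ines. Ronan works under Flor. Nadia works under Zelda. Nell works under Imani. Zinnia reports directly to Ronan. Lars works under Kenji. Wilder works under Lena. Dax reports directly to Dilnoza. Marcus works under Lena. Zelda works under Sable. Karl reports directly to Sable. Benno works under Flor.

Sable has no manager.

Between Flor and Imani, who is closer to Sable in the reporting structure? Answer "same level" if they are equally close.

Flor

Flor is 2 levels below Sable; Imani is 3. Flor is higher.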